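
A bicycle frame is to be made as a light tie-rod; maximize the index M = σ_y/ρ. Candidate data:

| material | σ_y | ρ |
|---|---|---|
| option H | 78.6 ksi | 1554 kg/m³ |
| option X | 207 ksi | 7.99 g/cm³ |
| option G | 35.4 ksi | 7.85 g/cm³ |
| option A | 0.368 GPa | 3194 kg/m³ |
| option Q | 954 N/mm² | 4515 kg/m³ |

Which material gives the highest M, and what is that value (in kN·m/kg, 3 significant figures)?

option H, M = 349 kN·m/kg

After converting to SI:
  option H: σ_y = 541.9 MPa, ρ = 1554 kg/m³
  option X: σ_y = 1427 MPa, ρ = 7990 kg/m³
  option G: σ_y = 244.1 MPa, ρ = 7850 kg/m³
  option A: σ_y = 368.0 MPa, ρ = 3194 kg/m³
  option Q: σ_y = 954.0 MPa, ρ = 4515 kg/m³
  option H: M = 349 kN·m/kg
  option Q: M = 211 kN·m/kg
  option X: M = 179 kN·m/kg
  option A: M = 115 kN·m/kg
  option G: M = 31.1 kN·m/kg
Highest index: option H.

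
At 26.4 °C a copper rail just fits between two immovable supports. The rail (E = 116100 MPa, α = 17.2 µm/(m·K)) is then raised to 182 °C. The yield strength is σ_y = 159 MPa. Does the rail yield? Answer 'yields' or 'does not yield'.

E = 116100 MPa = 116.1 GPa.
ΔT = 155.6 K. Constrained thermal stress σ = E·α·ΔT = 116.1×10³ MPa × 17.2×10⁻⁶ × 155.6 = 311 MPa (compressive).
Compare to σ_y = 159 MPa: σ ≥ σ_y, so it yields.

yields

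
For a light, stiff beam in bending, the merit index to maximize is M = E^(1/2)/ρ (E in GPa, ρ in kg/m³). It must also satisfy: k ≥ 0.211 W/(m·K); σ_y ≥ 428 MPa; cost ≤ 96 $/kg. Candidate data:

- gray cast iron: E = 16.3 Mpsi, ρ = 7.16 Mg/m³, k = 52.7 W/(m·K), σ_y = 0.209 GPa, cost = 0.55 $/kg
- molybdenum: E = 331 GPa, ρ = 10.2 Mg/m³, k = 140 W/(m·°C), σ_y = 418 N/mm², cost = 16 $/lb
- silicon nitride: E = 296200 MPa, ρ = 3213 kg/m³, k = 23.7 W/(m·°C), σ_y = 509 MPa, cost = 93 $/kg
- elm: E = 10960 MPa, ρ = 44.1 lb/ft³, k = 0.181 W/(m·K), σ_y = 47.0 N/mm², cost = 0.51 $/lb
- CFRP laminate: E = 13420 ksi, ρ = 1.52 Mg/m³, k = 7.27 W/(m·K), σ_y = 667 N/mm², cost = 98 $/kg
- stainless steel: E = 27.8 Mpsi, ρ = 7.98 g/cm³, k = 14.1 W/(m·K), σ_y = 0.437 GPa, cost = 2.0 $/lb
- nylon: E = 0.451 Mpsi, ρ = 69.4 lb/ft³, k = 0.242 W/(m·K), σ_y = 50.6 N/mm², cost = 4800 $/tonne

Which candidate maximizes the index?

silicon nitride

Screen on constraints: k ≥ 0.211 W/(m·K); σ_y ≥ 428 MPa; cost ≤ 96 $/kg. Survivors: silicon nitride, stainless steel.
Normalizing units and computing the index:
  silicon nitride: E = 296.2 GPa, ρ = 3213 kg/m³
  stainless steel: E = 191.7 GPa, ρ = 7980 kg/m³
  silicon nitride: M = 5.36×10⁻³
  stainless steel: M = 1.73×10⁻³
Highest index: silicon nitride.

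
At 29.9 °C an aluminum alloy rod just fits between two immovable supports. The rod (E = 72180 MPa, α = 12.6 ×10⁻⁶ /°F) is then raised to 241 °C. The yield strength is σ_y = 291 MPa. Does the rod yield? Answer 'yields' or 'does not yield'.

E = 72180 MPa = 72.18 GPa.
α = 12.6×10⁻⁶/°F × 9/5 = 22.7×10⁻⁶/K.
ΔT = 211.1 K. Constrained thermal stress σ = E·α·ΔT = 72.18×10³ MPa × 22.7×10⁻⁶ × 211.1 = 346 MPa (compressive).
Compare to σ_y = 291 MPa: σ ≥ σ_y, so it yields.

yields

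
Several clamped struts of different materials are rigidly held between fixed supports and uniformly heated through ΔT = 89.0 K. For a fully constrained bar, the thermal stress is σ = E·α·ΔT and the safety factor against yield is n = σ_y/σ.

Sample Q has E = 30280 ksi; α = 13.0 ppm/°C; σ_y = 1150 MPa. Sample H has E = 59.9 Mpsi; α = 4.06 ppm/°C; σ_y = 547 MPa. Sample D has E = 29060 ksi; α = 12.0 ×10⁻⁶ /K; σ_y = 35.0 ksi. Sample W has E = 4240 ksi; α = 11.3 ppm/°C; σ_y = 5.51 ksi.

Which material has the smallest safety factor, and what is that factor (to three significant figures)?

With everything in SI (GPa, ×10⁻⁶/K, MPa):
  sample Q: E = 208.8, α = 13.0, σ_y = 1150 → σ = 242 MPa, n = 4.76
  sample H: E = 413.0, α = 4.06, σ_y = 547.0 → σ = 149 MPa, n = 3.67
  sample D: E = 200.4, α = 12.0, σ_y = 241.3 → σ = 214 MPa, n = 1.13
  sample W: E = 29.23, α = 11.3, σ_y = 37.99 → σ = 29.4 MPa, n = 1.29
The minimum is sample D at n = 1.13.

sample D, n = 1.13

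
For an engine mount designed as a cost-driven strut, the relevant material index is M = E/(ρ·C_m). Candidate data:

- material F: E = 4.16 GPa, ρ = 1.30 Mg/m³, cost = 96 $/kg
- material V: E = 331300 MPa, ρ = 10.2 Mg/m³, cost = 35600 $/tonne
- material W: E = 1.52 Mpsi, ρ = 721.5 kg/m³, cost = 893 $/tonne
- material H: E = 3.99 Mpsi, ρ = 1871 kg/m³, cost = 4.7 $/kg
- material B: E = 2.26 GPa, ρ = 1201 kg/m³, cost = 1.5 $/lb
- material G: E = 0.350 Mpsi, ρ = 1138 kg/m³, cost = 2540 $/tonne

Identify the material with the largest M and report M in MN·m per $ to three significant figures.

material W, M = 16.3 MN·m per $

After converting to SI:
  material F: E = 4.160 GPa, ρ = 1300 kg/m³, cost = 96.00 $/kg
  material V: E = 331.3 GPa, ρ = 10200 kg/m³, cost = 35.60 $/kg
  material W: E = 10.48 GPa, ρ = 721.5 kg/m³, cost = 0.8930 $/kg
  material H: E = 27.51 GPa, ρ = 1871 kg/m³, cost = 4.700 $/kg
  material B: E = 2.260 GPa, ρ = 1201 kg/m³, cost = 3.307 $/kg
  material G: E = 2.413 GPa, ρ = 1138 kg/m³, cost = 2.540 $/kg
  material W: M = 16.3 MN·m per $
  material H: M = 3.13 MN·m per $
  material V: M = 0.912 MN·m per $
  material G: M = 0.835 MN·m per $
  material B: M = 0.569 MN·m per $
  material F: M = 0.0333 MN·m per $
The maximum is for material W.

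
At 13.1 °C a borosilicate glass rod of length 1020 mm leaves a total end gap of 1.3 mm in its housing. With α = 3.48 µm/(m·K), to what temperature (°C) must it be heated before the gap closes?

α·L₀·ΔT = 1.3 mm ⇒ ΔT = 1.3 / (3.48×10⁻⁶ × 1020.0) = 366.2 K.
T = 13.1 + 366.2 = 379.3 °C.

379 °C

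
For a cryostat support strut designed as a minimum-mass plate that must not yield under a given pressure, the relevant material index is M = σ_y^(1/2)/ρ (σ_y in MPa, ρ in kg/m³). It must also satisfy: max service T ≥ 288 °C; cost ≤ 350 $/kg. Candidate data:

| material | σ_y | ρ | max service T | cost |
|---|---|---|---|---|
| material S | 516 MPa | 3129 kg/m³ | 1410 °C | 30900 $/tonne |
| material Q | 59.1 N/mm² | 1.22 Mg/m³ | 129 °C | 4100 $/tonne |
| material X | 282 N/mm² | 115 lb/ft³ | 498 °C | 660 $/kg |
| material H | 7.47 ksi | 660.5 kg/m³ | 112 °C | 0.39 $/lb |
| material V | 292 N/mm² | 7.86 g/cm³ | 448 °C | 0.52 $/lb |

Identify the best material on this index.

Screen on constraints: max service T ≥ 288 °C; cost ≤ 350 $/kg. Survivors: material S, material V.
Normalizing units and computing the index:
  material S: σ_y = 516.0 MPa, ρ = 3129 kg/m³
  material V: σ_y = 292.0 MPa, ρ = 7860 kg/m³
  material S: M = 7.26×10⁻³
  material V: M = 2.17×10⁻³
The maximum is for material S.

material S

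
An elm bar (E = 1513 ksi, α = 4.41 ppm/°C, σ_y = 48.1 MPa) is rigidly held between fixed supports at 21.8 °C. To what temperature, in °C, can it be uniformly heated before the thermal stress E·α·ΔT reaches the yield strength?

E = 1513 ksi = 10.43 GPa.
E·α·ΔT = 48.10 MPa ⇒ ΔT = 48.10 / (10.43×10³ × 4.41×10⁻⁶) = 1046 K.
T = 21.8 + 1046 = 1067 °C.

1070 °C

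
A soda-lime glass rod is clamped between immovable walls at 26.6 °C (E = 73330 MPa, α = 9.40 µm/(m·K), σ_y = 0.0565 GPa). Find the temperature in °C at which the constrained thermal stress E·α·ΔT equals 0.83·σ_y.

E = 73330 MPa = 73.33 GPa.
σ_y = 0.0565 GPa = 56.50 MPa.
E·α·ΔT = 46.89 MPa ⇒ ΔT = 46.89 / (73.33×10³ × 9.40×10⁻⁶) = 68.03 K.
T = 26.6 + 68.03 = 94.63 °C.

94.6 °C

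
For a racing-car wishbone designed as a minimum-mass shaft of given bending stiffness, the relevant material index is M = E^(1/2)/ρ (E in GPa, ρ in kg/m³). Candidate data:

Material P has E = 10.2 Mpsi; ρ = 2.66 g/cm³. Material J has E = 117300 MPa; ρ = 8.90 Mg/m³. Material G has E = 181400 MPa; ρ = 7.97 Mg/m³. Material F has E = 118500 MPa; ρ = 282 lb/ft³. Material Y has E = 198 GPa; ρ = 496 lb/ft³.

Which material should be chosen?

Putting every candidate on a common basis:
  material P: E = 70.33 GPa, ρ = 2660 kg/m³
  material J: E = 117.3 GPa, ρ = 8900 kg/m³
  material G: E = 181.4 GPa, ρ = 7970 kg/m³
  material F: E = 118.5 GPa, ρ = 4517 kg/m³
  material Y: E = 198.0 GPa, ρ = 7945 kg/m³
  material P: M = 3.15×10⁻³
  material F: M = 2.41×10⁻³
  material Y: M = 1.77×10⁻³
  material G: M = 1.69×10⁻³
  material J: M = 1.22×10⁻³
Highest index: material P.

material P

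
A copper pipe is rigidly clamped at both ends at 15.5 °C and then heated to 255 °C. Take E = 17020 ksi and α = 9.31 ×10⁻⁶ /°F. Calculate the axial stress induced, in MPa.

471 MPa

E = 17020 ksi = 117.3 GPa.
α = 9.31×10⁻⁶/°F × 9/5 = 16.8×10⁻⁶/K.
ΔT = 239.5 K. Constrained thermal stress σ = E·α·ΔT = 117.3×10³ MPa × 16.8×10⁻⁶ × 239.5 = 471 MPa (compressive).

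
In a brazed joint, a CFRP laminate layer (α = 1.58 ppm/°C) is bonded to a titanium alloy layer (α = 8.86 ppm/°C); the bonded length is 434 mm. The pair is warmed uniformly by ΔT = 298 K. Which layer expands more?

α(CFRP laminate) = 1.58×10⁻⁶/K vs α(titanium alloy) = 8.86×10⁻⁶/K.
Higher α expands more for the same ΔT: titanium alloy.

titanium alloy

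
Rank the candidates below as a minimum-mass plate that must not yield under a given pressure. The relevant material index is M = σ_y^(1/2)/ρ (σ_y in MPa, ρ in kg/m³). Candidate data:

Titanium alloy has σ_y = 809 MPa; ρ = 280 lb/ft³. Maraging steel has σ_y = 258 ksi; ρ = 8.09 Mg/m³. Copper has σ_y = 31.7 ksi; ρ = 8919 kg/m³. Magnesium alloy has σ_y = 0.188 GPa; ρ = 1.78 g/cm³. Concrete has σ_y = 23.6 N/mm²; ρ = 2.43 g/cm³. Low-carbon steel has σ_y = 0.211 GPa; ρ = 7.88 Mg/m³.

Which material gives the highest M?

magnesium alloy

Convert each candidate to consistent units, then evaluate M:
  titanium alloy: σ_y = 809.0 MPa, ρ = 4485 kg/m³
  maraging steel: σ_y = 1779 MPa, ρ = 8090 kg/m³
  copper: σ_y = 218.6 MPa, ρ = 8919 kg/m³
  magnesium alloy: σ_y = 188.0 MPa, ρ = 1780 kg/m³
  concrete: σ_y = 23.60 MPa, ρ = 2430 kg/m³
  low-carbon steel: σ_y = 211.0 MPa, ρ = 7880 kg/m³
  magnesium alloy: M = 7.70×10⁻³
  titanium alloy: M = 6.34×10⁻³
  maraging steel: M = 5.21×10⁻³
  concrete: M = 2.00×10⁻³
  low-carbon steel: M = 1.84×10⁻³
  copper: M = 1.66×10⁻³
The maximum is for magnesium alloy.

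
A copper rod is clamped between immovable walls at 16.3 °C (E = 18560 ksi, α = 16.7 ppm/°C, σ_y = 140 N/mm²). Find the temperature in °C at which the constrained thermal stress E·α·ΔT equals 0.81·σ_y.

E = 18560 ksi = 128.0 GPa.
σ_y = 140 N/mm² = 140.0 MPa.
E·α·ΔT = 113.4 MPa ⇒ ΔT = 113.4 / (128.0×10³ × 16.7×10⁻⁶) = 53.06 K.
T = 16.3 + 53.06 = 69.36 °C.

69.4 °C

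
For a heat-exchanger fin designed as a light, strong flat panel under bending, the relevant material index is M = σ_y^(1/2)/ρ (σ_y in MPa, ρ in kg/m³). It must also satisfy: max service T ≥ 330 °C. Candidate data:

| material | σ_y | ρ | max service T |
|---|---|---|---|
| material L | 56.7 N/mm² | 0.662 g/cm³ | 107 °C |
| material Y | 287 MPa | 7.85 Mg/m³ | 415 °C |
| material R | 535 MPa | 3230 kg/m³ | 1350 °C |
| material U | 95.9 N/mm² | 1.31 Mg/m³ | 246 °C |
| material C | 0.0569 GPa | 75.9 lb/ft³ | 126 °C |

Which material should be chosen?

material R

Screen on constraints: max service T ≥ 330 °C. Survivors: material Y, material R.
After converting to SI:
  material Y: σ_y = 287.0 MPa, ρ = 7850 kg/m³
  material R: σ_y = 535.0 MPa, ρ = 3230 kg/m³
  material R: M = 7.16×10⁻³
  material Y: M = 2.16×10⁻³
The maximum is for material R.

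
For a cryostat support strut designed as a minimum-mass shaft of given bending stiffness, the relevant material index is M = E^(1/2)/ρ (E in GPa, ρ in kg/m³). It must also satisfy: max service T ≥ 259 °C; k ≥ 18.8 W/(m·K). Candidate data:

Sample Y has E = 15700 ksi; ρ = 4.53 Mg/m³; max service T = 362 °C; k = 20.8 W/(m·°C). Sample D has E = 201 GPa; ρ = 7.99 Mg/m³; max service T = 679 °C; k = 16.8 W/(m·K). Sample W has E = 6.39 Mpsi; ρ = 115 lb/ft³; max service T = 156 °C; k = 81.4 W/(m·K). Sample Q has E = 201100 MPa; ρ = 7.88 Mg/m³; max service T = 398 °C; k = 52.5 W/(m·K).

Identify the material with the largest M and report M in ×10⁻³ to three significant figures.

Screen on constraints: max service T ≥ 259 °C; k ≥ 18.8 W/(m·K). Survivors: sample Y, sample Q.
Putting every candidate on a common basis:
  sample Y: E = 108.2 GPa, ρ = 4530 kg/m³
  sample Q: E = 201.1 GPa, ρ = 7880 kg/m³
  sample Y: M = 2.30×10⁻³
  sample Q: M = 1.80×10⁻³
Sample Y has the largest M.

sample Y, M = 2.30×10⁻³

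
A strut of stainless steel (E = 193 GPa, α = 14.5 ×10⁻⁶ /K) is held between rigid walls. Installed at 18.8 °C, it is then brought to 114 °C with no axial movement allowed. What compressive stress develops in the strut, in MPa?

ΔT = 95.20 K. Constrained thermal stress σ = E·α·ΔT = 193.0×10³ MPa × 14.5×10⁻⁶ × 95.20 = 266 MPa (compressive).

266 MPa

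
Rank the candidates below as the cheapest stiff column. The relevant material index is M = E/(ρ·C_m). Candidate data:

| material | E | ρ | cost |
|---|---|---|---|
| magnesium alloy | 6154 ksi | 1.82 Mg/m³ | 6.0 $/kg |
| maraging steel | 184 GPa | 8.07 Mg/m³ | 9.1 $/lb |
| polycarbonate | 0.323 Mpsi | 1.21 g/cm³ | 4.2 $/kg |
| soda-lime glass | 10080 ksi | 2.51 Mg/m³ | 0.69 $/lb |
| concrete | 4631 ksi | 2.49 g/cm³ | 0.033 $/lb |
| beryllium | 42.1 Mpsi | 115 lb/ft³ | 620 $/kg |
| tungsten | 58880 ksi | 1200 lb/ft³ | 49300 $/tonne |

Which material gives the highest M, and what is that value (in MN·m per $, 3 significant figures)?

concrete, M = 176 MN·m per $

Putting every candidate on a common basis:
  magnesium alloy: E = 42.43 GPa, ρ = 1820 kg/m³, cost = 6.000 $/kg
  maraging steel: E = 184.0 GPa, ρ = 8070 kg/m³, cost = 20.06 $/kg
  polycarbonate: E = 2.227 GPa, ρ = 1210 kg/m³, cost = 4.200 $/kg
  soda-lime glass: E = 69.50 GPa, ρ = 2510 kg/m³, cost = 1.521 $/kg
  concrete: E = 31.93 GPa, ρ = 2490 kg/m³, cost = 0.07275 $/kg
  beryllium: E = 290.3 GPa, ρ = 1842 kg/m³, cost = 620.0 $/kg
  tungsten: E = 406.0 GPa, ρ = 19220 kg/m³, cost = 49.30 $/kg
  concrete: M = 176 MN·m per $
  soda-lime glass: M = 18.2 MN·m per $
  magnesium alloy: M = 3.89 MN·m per $
  maraging steel: M = 1.14 MN·m per $
  polycarbonate: M = 0.438 MN·m per $
  tungsten: M = 0.428 MN·m per $
  beryllium: M = 0.254 MN·m per $
Highest index: concrete.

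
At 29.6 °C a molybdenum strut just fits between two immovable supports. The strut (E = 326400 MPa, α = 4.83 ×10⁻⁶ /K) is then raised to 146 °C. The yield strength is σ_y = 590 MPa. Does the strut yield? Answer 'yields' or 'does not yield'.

does not yield

E = 326400 MPa = 326.4 GPa.
ΔT = 116.4 K. Constrained thermal stress σ = E·α·ΔT = 326.4×10³ MPa × 4.83×10⁻⁶ × 116.4 = 184 MPa (compressive).
Compare to σ_y = 590 MPa: σ < σ_y, so it does not yield.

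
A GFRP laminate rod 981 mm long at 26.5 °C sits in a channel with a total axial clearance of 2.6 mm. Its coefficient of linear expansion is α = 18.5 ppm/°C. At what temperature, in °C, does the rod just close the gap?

170 °C

α·L₀·ΔT = 2.6 mm ⇒ ΔT = 2.6 / (18.5×10⁻⁶ × 981.0) = 143.3 K.
T = 26.5 + 143.3 = 169.8 °C.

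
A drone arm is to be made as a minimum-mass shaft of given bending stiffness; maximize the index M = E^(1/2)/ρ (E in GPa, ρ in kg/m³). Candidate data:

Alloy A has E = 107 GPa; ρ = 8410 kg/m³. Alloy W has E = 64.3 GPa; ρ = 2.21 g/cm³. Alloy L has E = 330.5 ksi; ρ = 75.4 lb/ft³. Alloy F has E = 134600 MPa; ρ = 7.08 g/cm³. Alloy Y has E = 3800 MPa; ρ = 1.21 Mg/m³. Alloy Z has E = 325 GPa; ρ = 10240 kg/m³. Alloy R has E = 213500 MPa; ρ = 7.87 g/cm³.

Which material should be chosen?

alloy W

Putting every candidate on a common basis:
  alloy A: E = 107.0 GPa, ρ = 8410 kg/m³
  alloy W: E = 64.30 GPa, ρ = 2210 kg/m³
  alloy L: E = 2.279 GPa, ρ = 1208 kg/m³
  alloy F: E = 134.6 GPa, ρ = 7080 kg/m³
  alloy Y: E = 3.800 GPa, ρ = 1210 kg/m³
  alloy Z: E = 325.0 GPa, ρ = 10240 kg/m³
  alloy R: E = 213.5 GPa, ρ = 7870 kg/m³
  alloy W: M = 3.63×10⁻³
  alloy R: M = 1.86×10⁻³
  alloy Z: M = 1.76×10⁻³
  alloy F: M = 1.64×10⁻³
  alloy Y: M = 1.61×10⁻³
  alloy L: M = 1.25×10⁻³
  alloy A: M = 1.23×10⁻³
Alloy W has the largest M.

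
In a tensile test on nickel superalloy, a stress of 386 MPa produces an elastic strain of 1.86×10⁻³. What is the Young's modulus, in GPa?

208 GPa

E = σ/ε = 386 MPa / 1.86×10⁻³ = 207500 MPa = 208 GPa.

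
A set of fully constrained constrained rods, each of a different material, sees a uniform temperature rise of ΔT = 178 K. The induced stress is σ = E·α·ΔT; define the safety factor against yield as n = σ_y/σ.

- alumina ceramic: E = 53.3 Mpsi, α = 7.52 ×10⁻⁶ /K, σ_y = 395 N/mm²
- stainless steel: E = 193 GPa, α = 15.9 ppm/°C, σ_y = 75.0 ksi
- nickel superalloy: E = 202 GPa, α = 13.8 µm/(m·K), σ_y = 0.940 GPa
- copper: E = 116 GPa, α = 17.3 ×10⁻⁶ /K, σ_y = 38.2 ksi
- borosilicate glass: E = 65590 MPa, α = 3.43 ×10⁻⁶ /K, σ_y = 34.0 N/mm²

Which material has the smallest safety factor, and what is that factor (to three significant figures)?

With everything in SI (GPa, ×10⁻⁶/K, MPa):
  alumina ceramic: E = 367.5, α = 7.52, σ_y = 395.0 → σ = 492 MPa, n = 0.803
  stainless steel: E = 193.0, α = 15.9, σ_y = 517.1 → σ = 546 MPa, n = 0.947
  nickel superalloy: E = 202.0, α = 13.8, σ_y = 940.0 → σ = 496 MPa, n = 1.89
  copper: E = 116.0, α = 17.3, σ_y = 263.4 → σ = 357 MPa, n = 0.737
  borosilicate glass: E = 65.59, α = 3.43, σ_y = 34.00 → σ = 40.0 MPa, n = 0.849
Copper has the lowest safety factor, n = 0.737.

copper, n = 0.737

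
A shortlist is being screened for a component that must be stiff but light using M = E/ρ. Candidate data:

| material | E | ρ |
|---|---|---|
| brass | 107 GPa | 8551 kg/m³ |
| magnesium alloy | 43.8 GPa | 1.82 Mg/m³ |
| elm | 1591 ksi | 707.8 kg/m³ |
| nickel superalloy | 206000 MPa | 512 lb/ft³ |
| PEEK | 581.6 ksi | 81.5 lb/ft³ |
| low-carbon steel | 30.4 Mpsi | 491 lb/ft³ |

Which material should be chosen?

low-carbon steel

In SI units:
  brass: E = 107.0 GPa, ρ = 8551 kg/m³
  magnesium alloy: E = 43.80 GPa, ρ = 1820 kg/m³
  elm: E = 10.97 GPa, ρ = 707.8 kg/m³
  nickel superalloy: E = 206.0 GPa, ρ = 8201 kg/m³
  PEEK: E = 4.010 GPa, ρ = 1306 kg/m³
  low-carbon steel: E = 209.6 GPa, ρ = 7865 kg/m³
  low-carbon steel: M = 26.6 MN·m/kg
  nickel superalloy: M = 25.1 MN·m/kg
  magnesium alloy: M = 24.1 MN·m/kg
  elm: M = 15.5 MN·m/kg
  brass: M = 12.5 MN·m/kg
  PEEK: M = 3.07 MN·m/kg
Low-carbon steel ranks first.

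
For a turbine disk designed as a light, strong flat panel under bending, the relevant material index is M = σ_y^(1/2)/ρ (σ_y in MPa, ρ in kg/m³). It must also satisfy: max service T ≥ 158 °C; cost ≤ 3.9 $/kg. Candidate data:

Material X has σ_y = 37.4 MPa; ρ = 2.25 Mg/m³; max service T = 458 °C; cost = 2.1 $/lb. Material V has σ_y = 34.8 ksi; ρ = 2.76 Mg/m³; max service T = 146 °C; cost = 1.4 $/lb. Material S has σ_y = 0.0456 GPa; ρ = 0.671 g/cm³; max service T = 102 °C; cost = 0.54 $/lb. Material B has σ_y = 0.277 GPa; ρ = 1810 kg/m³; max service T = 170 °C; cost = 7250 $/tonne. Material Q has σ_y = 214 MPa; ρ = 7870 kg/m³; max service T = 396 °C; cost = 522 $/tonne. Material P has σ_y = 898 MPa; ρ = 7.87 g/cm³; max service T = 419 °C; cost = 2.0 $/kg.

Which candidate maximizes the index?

material P

Screen on constraints: max service T ≥ 158 °C; cost ≤ 3.9 $/kg. Survivors: material Q, material P.
Putting every candidate on a common basis:
  material Q: σ_y = 214.0 MPa, ρ = 7870 kg/m³
  material P: σ_y = 898.0 MPa, ρ = 7870 kg/m³
  material P: M = 3.81×10⁻³
  material Q: M = 1.86×10⁻³
Material P has the largest M.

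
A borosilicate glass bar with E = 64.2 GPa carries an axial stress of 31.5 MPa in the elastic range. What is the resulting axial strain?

4.91×10⁻⁴

ε = σ/E = 31.5 / 64200 = 4.91×10⁻⁴.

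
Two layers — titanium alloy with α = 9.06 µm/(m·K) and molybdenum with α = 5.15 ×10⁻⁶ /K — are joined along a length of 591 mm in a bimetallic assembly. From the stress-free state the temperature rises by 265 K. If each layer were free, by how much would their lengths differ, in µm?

612 µm

Δα = |9.06 − 5.15|×10⁻⁶/K = 3.91×10⁻⁶/K.
ΔL_mismatch = Δα·L·ΔT = 3.91×10⁻⁶ × 591.0 mm × 265.0 K = 612 µm.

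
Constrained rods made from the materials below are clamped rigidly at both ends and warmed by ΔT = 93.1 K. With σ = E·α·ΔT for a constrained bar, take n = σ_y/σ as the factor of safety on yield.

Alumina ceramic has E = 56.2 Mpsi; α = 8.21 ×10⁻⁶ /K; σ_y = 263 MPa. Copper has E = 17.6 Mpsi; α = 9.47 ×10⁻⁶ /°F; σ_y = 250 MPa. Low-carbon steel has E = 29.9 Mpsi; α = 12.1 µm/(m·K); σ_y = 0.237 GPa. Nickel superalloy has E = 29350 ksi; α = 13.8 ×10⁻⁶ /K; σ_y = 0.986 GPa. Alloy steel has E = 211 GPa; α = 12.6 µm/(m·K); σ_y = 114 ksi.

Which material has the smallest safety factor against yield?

Per material, after unit conversion:
  alumina ceramic: E = 387.5, α = 8.21, σ_y = 263.0 → σ = 296 MPa, n = 0.888
  copper: E = 121.3, α = 17.0, σ_y = 250.0 → σ = 193 MPa, n = 1.30
  low-carbon steel: E = 206.2, α = 12.1, σ_y = 237.0 → σ = 232 MPa, n = 1.02
  nickel superalloy: E = 202.4, α = 13.8, σ_y = 986.0 → σ = 260 MPa, n = 3.79
  alloy steel: E = 211.0, α = 12.6, σ_y = 786.0 → σ = 248 MPa, n = 3.18
Smallest n: alumina ceramic with n = 0.888.

alumina ceramic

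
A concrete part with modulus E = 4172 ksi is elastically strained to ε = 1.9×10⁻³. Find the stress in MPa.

54.7 MPa

E = 4172 ksi = 28.76 GPa.
σ = E·ε = 28760 MPa × 1.9×10⁻³ = 54.7 MPa.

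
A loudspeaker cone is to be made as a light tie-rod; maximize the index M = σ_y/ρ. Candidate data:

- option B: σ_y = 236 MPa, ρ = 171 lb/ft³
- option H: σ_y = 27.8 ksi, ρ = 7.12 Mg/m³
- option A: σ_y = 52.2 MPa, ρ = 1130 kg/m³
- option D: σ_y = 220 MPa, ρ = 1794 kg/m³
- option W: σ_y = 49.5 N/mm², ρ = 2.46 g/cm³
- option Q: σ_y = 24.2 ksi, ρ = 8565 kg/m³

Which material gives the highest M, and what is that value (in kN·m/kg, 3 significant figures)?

option D, M = 123 kN·m/kg

Convert each candidate to consistent units, then evaluate M:
  option B: σ_y = 236.0 MPa, ρ = 2739 kg/m³
  option H: σ_y = 191.7 MPa, ρ = 7120 kg/m³
  option A: σ_y = 52.20 MPa, ρ = 1130 kg/m³
  option D: σ_y = 220.0 MPa, ρ = 1794 kg/m³
  option W: σ_y = 49.50 MPa, ρ = 2460 kg/m³
  option Q: σ_y = 166.9 MPa, ρ = 8565 kg/m³
  option D: M = 123 kN·m/kg
  option B: M = 86.2 kN·m/kg
  option A: M = 46.2 kN·m/kg
  option H: M = 26.9 kN·m/kg
  option W: M = 20.1 kN·m/kg
  option Q: M = 19.5 kN·m/kg
Highest index: option D.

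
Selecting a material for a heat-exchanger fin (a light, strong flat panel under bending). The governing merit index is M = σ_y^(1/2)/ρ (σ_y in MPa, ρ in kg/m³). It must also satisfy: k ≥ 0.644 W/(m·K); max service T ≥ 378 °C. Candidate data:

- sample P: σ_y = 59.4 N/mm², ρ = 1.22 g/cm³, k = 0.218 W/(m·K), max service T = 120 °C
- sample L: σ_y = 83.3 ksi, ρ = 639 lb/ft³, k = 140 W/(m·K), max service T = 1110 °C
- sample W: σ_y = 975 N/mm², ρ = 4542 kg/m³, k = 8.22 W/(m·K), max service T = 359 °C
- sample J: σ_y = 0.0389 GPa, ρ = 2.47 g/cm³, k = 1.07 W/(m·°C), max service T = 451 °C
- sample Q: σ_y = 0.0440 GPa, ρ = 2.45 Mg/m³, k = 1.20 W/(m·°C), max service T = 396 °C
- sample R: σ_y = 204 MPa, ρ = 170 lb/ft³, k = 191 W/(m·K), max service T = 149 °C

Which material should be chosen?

Screen on constraints: k ≥ 0.644 W/(m·K); max service T ≥ 378 °C. Survivors: sample L, sample J, sample Q.
Normalizing units and computing the index:
  sample L: σ_y = 574.3 MPa, ρ = 10240 kg/m³
  sample J: σ_y = 38.90 MPa, ρ = 2470 kg/m³
  sample Q: σ_y = 44.00 MPa, ρ = 2450 kg/m³
  sample Q: M = 2.71×10⁻³
  sample J: M = 2.53×10⁻³
  sample L: M = 2.34×10⁻³
Highest index: sample Q.

sample Q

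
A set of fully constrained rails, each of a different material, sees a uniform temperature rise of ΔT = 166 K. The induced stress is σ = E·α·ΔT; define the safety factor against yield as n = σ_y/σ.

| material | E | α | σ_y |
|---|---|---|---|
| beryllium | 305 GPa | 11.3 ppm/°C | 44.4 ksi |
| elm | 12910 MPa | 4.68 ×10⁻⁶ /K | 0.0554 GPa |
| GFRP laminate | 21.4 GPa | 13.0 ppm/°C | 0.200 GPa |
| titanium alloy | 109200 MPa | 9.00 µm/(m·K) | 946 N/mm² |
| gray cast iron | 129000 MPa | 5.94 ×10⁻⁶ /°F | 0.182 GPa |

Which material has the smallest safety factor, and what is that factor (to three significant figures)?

In consistent units (E in GPa, α in ×10⁻⁶/K, σ_y in MPa):
  beryllium: E = 305.0, α = 11.3, σ_y = 306.1 → σ = 572 MPa, n = 0.535
  elm: E = 12.91, α = 4.68, σ_y = 55.40 → σ = 10.0 MPa, n = 5.52
  GFRP laminate: E = 21.40, α = 13.0, σ_y = 200.0 → σ = 46.2 MPa, n = 4.33
  titanium alloy: E = 109.2, α = 9.00, σ_y = 946.0 → σ = 163 MPa, n = 5.80
  gray cast iron: E = 129.0, α = 10.7, σ_y = 182.0 → σ = 229 MPa, n = 0.795
Smallest n: beryllium with n = 0.535.

beryllium, n = 0.535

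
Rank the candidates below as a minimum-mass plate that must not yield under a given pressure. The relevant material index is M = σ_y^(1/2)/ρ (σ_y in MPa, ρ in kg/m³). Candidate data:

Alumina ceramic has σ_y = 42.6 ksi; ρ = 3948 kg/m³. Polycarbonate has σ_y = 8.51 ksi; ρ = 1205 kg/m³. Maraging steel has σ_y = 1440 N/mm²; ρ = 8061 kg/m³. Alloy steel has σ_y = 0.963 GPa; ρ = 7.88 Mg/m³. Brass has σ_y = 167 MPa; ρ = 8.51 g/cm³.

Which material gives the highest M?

polycarbonate

Convert each candidate to consistent units, then evaluate M:
  alumina ceramic: σ_y = 293.7 MPa, ρ = 3948 kg/m³
  polycarbonate: σ_y = 58.67 MPa, ρ = 1205 kg/m³
  maraging steel: σ_y = 1440 MPa, ρ = 8061 kg/m³
  alloy steel: σ_y = 963.0 MPa, ρ = 7880 kg/m³
  brass: σ_y = 167.0 MPa, ρ = 8510 kg/m³
  polycarbonate: M = 6.36×10⁻³
  maraging steel: M = 4.71×10⁻³
  alumina ceramic: M = 4.34×10⁻³
  alloy steel: M = 3.94×10⁻³
  brass: M = 1.52×10⁻³
Highest index: polycarbonate.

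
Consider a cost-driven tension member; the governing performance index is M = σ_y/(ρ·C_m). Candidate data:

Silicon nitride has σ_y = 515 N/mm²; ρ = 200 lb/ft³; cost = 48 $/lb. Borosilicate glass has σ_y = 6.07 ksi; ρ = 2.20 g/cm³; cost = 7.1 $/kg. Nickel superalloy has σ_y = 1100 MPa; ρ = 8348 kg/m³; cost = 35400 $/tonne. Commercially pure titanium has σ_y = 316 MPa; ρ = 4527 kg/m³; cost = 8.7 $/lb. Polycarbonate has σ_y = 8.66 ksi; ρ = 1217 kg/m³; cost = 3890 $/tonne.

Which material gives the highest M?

polycarbonate

In SI units:
  silicon nitride: σ_y = 515.0 MPa, ρ = 3204 kg/m³, cost = 105.8 $/kg
  borosilicate glass: σ_y = 41.85 MPa, ρ = 2200 kg/m³, cost = 7.100 $/kg
  nickel superalloy: σ_y = 1100 MPa, ρ = 8348 kg/m³, cost = 35.40 $/kg
  commercially pure titanium: σ_y = 316.0 MPa, ρ = 4527 kg/m³, cost = 19.18 $/kg
  polycarbonate: σ_y = 59.71 MPa, ρ = 1217 kg/m³, cost = 3.890 $/kg
  polycarbonate: M = 12.6 kN·m per $
  nickel superalloy: M = 3.72 kN·m per $
  commercially pure titanium: M = 3.64 kN·m per $
  borosilicate glass: M = 2.68 kN·m per $
  silicon nitride: M = 1.52 kN·m per $
Polycarbonate ranks first.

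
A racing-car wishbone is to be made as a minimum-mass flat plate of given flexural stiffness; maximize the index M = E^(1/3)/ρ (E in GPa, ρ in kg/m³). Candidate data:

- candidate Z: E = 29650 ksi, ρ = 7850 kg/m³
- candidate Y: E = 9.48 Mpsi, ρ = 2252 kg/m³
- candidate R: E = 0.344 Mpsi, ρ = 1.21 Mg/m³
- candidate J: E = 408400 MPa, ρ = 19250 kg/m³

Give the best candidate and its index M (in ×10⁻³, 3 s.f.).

Putting every candidate on a common basis:
  candidate Z: E = 204.4 GPa, ρ = 7850 kg/m³
  candidate Y: E = 65.36 GPa, ρ = 2252 kg/m³
  candidate R: E = 2.372 GPa, ρ = 1210 kg/m³
  candidate J: E = 408.4 GPa, ρ = 19250 kg/m³
  candidate Y: M = 1.79×10⁻³
  candidate R: M = 1.10×10⁻³
  candidate Z: M = 0.750×10⁻³
  candidate J: M = 0.385×10⁻³
Candidate Y has the largest M.

candidate Y, M = 1.79×10⁻³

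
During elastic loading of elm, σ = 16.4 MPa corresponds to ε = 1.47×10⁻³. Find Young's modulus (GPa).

E = σ/ε = 16.4 MPa / 1.47×10⁻³ = 11160 MPa = 11.2 GPa.

11.2 GPa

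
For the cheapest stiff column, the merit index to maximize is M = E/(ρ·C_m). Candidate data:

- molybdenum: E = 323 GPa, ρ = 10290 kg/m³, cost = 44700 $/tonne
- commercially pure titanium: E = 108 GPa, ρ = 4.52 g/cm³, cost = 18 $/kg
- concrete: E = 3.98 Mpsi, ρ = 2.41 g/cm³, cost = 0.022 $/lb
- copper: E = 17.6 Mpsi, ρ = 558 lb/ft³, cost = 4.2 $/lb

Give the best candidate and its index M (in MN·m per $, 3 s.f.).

concrete, M = 235 MN·m per $

Convert each candidate to consistent units, then evaluate M:
  molybdenum: E = 323.0 GPa, ρ = 10290 kg/m³, cost = 44.70 $/kg
  commercially pure titanium: E = 108.0 GPa, ρ = 4520 kg/m³, cost = 18.00 $/kg
  concrete: E = 27.44 GPa, ρ = 2410 kg/m³, cost = 0.04850 $/kg
  copper: E = 121.3 GPa, ρ = 8938 kg/m³, cost = 9.259 $/kg
  concrete: M = 235 MN·m per $
  copper: M = 1.47 MN·m per $
  commercially pure titanium: M = 1.33 MN·m per $
  molybdenum: M = 0.702 MN·m per $
Concrete ranks first.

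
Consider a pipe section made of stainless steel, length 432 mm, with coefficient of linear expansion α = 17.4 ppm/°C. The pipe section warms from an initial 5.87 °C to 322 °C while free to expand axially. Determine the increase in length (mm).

ΔT = 322 − 5.87 = 316.1 K.
ΔL = α·L₀·ΔT = 17.4×10⁻⁶ × 432 mm × 316.1 K = 2.38 mm.

2.38 mm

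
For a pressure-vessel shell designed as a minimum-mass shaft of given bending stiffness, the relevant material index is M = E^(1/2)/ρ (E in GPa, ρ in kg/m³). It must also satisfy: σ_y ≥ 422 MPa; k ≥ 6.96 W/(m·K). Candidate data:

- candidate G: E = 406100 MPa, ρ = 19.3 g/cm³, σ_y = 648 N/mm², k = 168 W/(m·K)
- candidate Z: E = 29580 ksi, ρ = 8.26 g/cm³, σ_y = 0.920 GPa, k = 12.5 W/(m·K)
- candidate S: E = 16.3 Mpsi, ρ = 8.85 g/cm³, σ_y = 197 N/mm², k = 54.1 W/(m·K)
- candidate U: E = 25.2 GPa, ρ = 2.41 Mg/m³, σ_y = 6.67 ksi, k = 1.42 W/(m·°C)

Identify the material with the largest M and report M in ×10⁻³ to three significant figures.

candidate Z, M = 1.73×10⁻³

Screen on constraints: σ_y ≥ 422 MPa; k ≥ 6.96 W/(m·K). Survivors: candidate G, candidate Z.
In SI units:
  candidate G: E = 406.1 GPa, ρ = 19300 kg/m³
  candidate Z: E = 203.9 GPa, ρ = 8260 kg/m³
  candidate Z: M = 1.73×10⁻³
  candidate G: M = 1.04×10⁻³
Candidate Z ranks first.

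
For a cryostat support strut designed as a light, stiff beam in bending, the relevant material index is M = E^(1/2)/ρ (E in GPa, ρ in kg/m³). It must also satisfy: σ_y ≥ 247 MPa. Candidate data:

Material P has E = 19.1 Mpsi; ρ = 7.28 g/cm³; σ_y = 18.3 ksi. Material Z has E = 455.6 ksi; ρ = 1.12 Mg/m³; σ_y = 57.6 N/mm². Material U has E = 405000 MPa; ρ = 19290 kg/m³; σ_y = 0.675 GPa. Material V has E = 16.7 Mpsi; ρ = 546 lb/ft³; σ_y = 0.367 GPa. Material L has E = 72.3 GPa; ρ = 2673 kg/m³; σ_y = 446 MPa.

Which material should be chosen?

Screen on constraints: σ_y ≥ 247 MPa. Survivors: material U, material V, material L.
Putting every candidate on a common basis:
  material U: E = 405.0 GPa, ρ = 19290 kg/m³
  material V: E = 115.1 GPa, ρ = 8746 kg/m³
  material L: E = 72.30 GPa, ρ = 2673 kg/m³
  material L: M = 3.18×10⁻³
  material V: M = 1.23×10⁻³
  material U: M = 1.04×10⁻³
Material L ranks first.

material L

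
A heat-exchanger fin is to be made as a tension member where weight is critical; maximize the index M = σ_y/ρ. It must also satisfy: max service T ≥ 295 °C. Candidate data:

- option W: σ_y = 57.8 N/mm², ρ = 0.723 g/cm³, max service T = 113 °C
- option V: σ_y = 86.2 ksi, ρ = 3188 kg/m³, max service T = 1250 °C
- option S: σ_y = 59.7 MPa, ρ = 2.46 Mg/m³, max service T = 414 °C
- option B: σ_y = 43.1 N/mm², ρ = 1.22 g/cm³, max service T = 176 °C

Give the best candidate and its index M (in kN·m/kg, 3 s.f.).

option V, M = 186 kN·m/kg

Screen on constraints: max service T ≥ 295 °C. Survivors: option V, option S.
After converting to SI:
  option V: σ_y = 594.3 MPa, ρ = 3188 kg/m³
  option S: σ_y = 59.70 MPa, ρ = 2460 kg/m³
  option V: M = 186 kN·m/kg
  option S: M = 24.3 kN·m/kg
Option V has the largest M.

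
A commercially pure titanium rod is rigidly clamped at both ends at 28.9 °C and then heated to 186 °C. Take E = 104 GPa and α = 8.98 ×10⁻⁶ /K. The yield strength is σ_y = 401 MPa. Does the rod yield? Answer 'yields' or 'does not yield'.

ΔT = 157.1 K. Constrained thermal stress σ = E·α·ΔT = 104.0×10³ MPa × 8.98×10⁻⁶ × 157.1 = 147 MPa (compressive).
Compare to σ_y = 401 MPa: σ < σ_y, so it does not yield.

does not yield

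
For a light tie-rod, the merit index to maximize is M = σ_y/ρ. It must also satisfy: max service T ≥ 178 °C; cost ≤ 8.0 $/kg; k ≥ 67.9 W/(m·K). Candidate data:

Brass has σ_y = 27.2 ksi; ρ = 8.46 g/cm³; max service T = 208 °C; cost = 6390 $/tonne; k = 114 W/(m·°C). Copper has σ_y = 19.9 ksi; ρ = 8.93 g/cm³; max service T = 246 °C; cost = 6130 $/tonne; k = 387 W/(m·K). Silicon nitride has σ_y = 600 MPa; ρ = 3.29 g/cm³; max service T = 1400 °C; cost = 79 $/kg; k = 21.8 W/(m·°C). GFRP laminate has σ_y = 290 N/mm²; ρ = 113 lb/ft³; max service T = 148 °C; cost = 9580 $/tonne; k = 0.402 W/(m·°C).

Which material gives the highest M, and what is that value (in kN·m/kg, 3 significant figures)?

Screen on constraints: max service T ≥ 178 °C; cost ≤ 8.0 $/kg; k ≥ 67.9 W/(m·K). Survivors: brass, copper.
Convert each candidate to consistent units, then evaluate M:
  brass: σ_y = 187.5 MPa, ρ = 8460 kg/m³
  copper: σ_y = 137.2 MPa, ρ = 8930 kg/m³
  brass: M = 22.2 kN·m/kg
  copper: M = 15.4 kN·m/kg
Highest index: brass.

brass, M = 22.2 kN·m/kg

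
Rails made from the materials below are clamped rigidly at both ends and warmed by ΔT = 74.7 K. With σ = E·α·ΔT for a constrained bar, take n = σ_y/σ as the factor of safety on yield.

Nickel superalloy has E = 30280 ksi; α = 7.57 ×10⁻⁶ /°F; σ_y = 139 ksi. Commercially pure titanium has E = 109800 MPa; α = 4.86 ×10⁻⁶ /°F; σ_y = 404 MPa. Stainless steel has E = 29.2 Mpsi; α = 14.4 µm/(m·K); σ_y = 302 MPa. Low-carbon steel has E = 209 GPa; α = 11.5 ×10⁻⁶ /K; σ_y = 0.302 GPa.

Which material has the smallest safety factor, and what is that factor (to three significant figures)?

stainless steel, n = 1.39

In consistent units (E in GPa, α in ×10⁻⁶/K, σ_y in MPa):
  nickel superalloy: E = 208.8, α = 13.6, σ_y = 958.4 → σ = 213 MPa, n = 4.51
  commercially pure titanium: E = 109.8, α = 8.75, σ_y = 404.0 → σ = 71.8 MPa, n = 5.63
  stainless steel: E = 201.3, α = 14.4, σ_y = 302.0 → σ = 217 MPa, n = 1.39
  low-carbon steel: E = 209.0, α = 11.5, σ_y = 302.0 → σ = 180 MPa, n = 1.68
Smallest n: stainless steel with n = 1.39.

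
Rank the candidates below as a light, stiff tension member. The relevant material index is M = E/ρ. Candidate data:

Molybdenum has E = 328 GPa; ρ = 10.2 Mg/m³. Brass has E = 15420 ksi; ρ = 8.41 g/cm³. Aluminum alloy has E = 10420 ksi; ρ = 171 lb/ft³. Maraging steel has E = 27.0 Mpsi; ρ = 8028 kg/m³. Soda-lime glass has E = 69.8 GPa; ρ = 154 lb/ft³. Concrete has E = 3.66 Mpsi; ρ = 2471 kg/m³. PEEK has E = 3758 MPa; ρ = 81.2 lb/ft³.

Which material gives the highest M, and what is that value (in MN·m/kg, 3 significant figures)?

molybdenum, M = 32.2 MN·m/kg

In SI units:
  molybdenum: E = 328.0 GPa, ρ = 10200 kg/m³
  brass: E = 106.3 GPa, ρ = 8410 kg/m³
  aluminum alloy: E = 71.84 GPa, ρ = 2739 kg/m³
  maraging steel: E = 186.2 GPa, ρ = 8028 kg/m³
  soda-lime glass: E = 69.80 GPa, ρ = 2467 kg/m³
  concrete: E = 25.23 GPa, ρ = 2471 kg/m³
  PEEK: E = 3.758 GPa, ρ = 1301 kg/m³
  molybdenum: M = 32.2 MN·m/kg
  soda-lime glass: M = 28.3 MN·m/kg
  aluminum alloy: M = 26.2 MN·m/kg
  maraging steel: M = 23.2 MN·m/kg
  brass: M = 12.6 MN·m/kg
  concrete: M = 10.2 MN·m/kg
  PEEK: M = 2.89 MN·m/kg
Highest index: molybdenum.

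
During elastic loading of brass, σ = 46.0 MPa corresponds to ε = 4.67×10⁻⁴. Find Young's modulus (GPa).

98.5 GPa

E = σ/ε = 46.0 MPa / 4.67×10⁻⁴ = 98500 MPa = 98.5 GPa.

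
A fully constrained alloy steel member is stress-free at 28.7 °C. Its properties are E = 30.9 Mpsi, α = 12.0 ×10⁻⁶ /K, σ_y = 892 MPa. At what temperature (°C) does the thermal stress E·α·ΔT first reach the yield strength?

E = 30.9 Mpsi = 213.0 GPa.
E·α·ΔT = 892.0 MPa ⇒ ΔT = 892.0 / (213.0×10³ × 12.0×10⁻⁶) = 348.9 K.
T = 28.7 + 348.9 = 377.6 °C.

378 °C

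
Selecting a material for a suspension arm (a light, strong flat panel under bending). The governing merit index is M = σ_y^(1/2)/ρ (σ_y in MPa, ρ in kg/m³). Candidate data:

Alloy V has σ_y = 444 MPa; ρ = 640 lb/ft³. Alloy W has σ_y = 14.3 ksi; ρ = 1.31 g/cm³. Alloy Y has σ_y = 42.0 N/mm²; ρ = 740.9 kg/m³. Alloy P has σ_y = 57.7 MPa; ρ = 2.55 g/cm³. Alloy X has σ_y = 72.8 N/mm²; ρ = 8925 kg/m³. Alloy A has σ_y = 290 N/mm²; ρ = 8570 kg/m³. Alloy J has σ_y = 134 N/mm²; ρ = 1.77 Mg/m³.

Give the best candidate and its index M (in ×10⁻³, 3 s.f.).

alloy Y, M = 8.75×10⁻³

After converting to SI:
  alloy V: σ_y = 444.0 MPa, ρ = 10250 kg/m³
  alloy W: σ_y = 98.60 MPa, ρ = 1310 kg/m³
  alloy Y: σ_y = 42.00 MPa, ρ = 740.9 kg/m³
  alloy P: σ_y = 57.70 MPa, ρ = 2550 kg/m³
  alloy X: σ_y = 72.80 MPa, ρ = 8925 kg/m³
  alloy A: σ_y = 290.0 MPa, ρ = 8570 kg/m³
  alloy J: σ_y = 134.0 MPa, ρ = 1770 kg/m³
  alloy Y: M = 8.75×10⁻³
  alloy W: M = 7.58×10⁻³
  alloy J: M = 6.54×10⁻³
  alloy P: M = 2.98×10⁻³
  alloy V: M = 2.06×10⁻³
  alloy A: M = 1.99×10⁻³
  alloy X: M = 0.956×10⁻³
Alloy Y ranks first.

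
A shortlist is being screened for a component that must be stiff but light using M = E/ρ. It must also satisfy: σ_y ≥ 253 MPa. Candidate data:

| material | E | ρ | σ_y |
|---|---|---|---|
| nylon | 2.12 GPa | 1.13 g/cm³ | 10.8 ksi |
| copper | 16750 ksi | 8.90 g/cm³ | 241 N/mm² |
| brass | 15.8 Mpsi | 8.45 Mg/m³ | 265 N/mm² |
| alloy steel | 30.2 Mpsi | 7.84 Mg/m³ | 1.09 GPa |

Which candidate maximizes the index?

Screen on constraints: σ_y ≥ 253 MPa. Survivors: brass, alloy steel.
Putting every candidate on a common basis:
  brass: E = 108.9 GPa, ρ = 8450 kg/m³
  alloy steel: E = 208.2 GPa, ρ = 7840 kg/m³
  alloy steel: M = 26.6 MN·m/kg
  brass: M = 12.9 MN·m/kg
Alloy steel has the largest M.

alloy steel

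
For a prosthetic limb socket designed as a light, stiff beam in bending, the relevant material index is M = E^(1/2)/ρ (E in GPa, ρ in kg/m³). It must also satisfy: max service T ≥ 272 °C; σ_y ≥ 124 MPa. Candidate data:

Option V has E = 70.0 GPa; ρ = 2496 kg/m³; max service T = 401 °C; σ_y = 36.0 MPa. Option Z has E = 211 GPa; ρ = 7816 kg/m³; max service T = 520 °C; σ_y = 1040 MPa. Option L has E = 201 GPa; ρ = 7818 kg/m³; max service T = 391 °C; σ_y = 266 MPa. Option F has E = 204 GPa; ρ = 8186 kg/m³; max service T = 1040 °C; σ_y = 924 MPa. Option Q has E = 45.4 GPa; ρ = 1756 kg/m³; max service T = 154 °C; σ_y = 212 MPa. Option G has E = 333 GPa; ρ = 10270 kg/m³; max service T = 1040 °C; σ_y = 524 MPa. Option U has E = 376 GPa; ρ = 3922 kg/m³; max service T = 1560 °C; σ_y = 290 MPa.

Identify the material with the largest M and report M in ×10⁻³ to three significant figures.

option U, M = 4.94×10⁻³

Screen on constraints: max service T ≥ 272 °C; σ_y ≥ 124 MPa. Survivors: option Z, option L, option F, option G, option U.
Computing M directly (units already consistent):
  option U: M = 4.94×10⁻³
  option Z: M = 1.86×10⁻³
  option L: M = 1.81×10⁻³
  option G: M = 1.78×10⁻³
  option F: M = 1.74×10⁻³
The maximum is for option U.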